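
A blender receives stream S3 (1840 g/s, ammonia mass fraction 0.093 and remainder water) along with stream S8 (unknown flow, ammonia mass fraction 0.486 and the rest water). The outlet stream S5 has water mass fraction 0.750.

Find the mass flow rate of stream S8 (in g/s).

1224 g/s

Let S8 be the unknown flow. Total out = 1840 + S8.
water balance: 1668.9 + 0.514·S8 = 0.750·(1840 + S8)
(0.514 − 0.750)·S8 = 0.750×1840 − 1668.9 = -288.88
S8 = -288.88 / -0.236 = 1224.1 g/s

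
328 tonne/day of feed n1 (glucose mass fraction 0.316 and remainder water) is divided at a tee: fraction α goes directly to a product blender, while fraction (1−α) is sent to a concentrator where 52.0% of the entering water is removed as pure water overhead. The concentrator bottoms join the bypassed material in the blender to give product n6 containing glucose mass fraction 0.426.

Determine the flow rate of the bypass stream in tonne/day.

All 328×0.316 = 103.65 tonne/day of glucose reaches n6, so n6 = 103.65/0.426 = 243.31 tonne/day and vapour = 84.695 tonne/day.
The evaporator receives (1−α)·328 of feed at 0.684 water and removes 0.520 of that water:
0.520×0.684×(1−α)×328 = 84.695
(1−α) = 84.695/116.66 = 0.7260;  α = 0.2740.
Bypass flow = 0.2740×328 = 89.879 tonne/day.

89.88 tonne/day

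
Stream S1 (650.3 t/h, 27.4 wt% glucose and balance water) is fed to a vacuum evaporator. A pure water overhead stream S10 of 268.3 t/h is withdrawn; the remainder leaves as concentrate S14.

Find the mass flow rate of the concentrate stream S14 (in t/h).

382 t/h

Concentrate = 650.3 − 268.3 = 382 t/h.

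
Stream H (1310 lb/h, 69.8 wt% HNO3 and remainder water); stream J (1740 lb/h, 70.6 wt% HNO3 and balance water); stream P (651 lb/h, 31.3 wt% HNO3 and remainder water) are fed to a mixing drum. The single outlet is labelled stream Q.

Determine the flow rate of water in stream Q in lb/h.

water out = water in = 1310×0.302 + 1740×0.294 + 651×0.687 = 1354.4 lb/h.

1354 lb/h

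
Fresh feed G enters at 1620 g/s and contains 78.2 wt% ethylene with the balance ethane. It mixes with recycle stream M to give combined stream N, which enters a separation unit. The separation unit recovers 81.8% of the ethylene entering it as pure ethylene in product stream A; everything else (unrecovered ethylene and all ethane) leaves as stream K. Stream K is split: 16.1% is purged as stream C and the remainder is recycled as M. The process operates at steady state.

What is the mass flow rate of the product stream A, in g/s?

ethylene in N: m_A = 1620×0.782 + (1−0.161)·(1−0.818)·m_A, so m_A = 1266.8/0.8473 = 1495.1 g/s.
Product A = 0.818×1495.1 = 1223 g/s.

1223 g/s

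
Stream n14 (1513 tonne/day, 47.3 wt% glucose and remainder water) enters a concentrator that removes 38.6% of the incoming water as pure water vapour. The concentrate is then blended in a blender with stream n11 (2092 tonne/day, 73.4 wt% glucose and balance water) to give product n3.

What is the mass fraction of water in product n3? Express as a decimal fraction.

Vapour removed = 0.386×0.527×1513 = 307.78 tonne/day; concentrate = 1205.2 tonne/day.
water reaching the mixer = 489.57 (from concentrate) + 2092×0.266 = 1046 tonne/day.
Product flow = 1205.2 + 2092 = 3297.2 tonne/day; water fraction = 0.317.

0.317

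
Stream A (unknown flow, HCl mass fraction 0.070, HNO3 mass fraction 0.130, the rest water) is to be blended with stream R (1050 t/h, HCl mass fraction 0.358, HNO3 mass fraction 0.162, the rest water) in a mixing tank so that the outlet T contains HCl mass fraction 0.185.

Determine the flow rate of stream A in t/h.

1580 t/h

Let A be the unknown flow. Total out = 1050 + A.
HCl balance: 375.9 + 0.070·A = 0.185·(1050 + A)
(0.070 − 0.185)·A = 0.185×1050 − 375.9 = -181.65
A = -181.65 / -0.115 = 1579.6 t/h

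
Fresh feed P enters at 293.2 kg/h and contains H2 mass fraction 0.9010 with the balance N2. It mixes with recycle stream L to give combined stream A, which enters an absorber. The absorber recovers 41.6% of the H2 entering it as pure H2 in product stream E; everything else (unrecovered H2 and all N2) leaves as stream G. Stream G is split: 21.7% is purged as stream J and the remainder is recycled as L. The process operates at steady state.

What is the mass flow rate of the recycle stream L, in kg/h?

327.3 kg/h

N2 enters only via P and leaves only via the purge: 293.2×0.099 = 0.217×(N2 in G), and the absorber passes all N2, so N2 in A = N2 in G = 133.76 kg/h.
H2 in A: m_A = 293.2×0.901 + (1−0.217)·(1−0.416)·m_A, so m_A = 264.17/0.5427 = 486.75 kg/h.
G = (1−0.416)×486.75 + 133.76 = 418.03 kg/h.
Recycle L = (1−0.217)×418.03 = 327.31 kg/h.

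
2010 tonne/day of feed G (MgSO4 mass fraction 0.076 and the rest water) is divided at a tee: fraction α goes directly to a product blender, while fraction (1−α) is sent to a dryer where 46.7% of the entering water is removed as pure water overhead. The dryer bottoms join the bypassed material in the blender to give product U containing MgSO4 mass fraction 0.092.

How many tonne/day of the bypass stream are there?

All 2010×0.076 = 152.76 tonne/day of MgSO4 reaches U, so U = 152.76/0.092 = 1660.4 tonne/day and vapour = 349.57 tonne/day.
The evaporator receives (1−α)·2010 of feed at 0.924 water and removes 0.467 of that water:
0.467×0.924×(1−α)×2010 = 349.57
(1−α) = 349.57/867.33 = 0.4030;  α = 0.5970.
Bypass flow = 0.5970×2010 = 1199.9 tonne/day.

1200 tonne/day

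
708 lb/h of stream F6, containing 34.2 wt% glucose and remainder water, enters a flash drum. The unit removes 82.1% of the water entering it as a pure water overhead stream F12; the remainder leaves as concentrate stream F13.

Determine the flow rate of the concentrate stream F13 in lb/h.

325.5 lb/h

water entering = 708×0.658 = 465.86 lb/h; overhead removed = 0.821×465.86 = 382.47 lb/h.
Concentrate = 708 − 382.47 = 325.53 lb/h.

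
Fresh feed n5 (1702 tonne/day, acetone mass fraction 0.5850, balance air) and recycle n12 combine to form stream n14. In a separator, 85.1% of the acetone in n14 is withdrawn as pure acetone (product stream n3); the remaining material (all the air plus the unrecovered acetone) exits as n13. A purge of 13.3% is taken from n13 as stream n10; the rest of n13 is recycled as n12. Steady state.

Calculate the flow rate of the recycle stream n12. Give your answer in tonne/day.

air enters only via n5 and leaves only via the purge: 1702×0.415 = 0.133×(air in n13), and the separator passes all air, so air in n14 = air in n13 = 5310.8 tonne/day.
acetone in n14: m_A = 1702×0.585 + (1−0.133)·(1−0.851)·m_A, so m_A = 995.67/0.8708 = 1143.4 tonne/day.
n13 = (1−0.851)×1143.4 + 5310.8 = 5481.1 tonne/day.
Recycle n12 = (1−0.133)×5481.1 = 4752.1 tonne/day.

4752 tonne/day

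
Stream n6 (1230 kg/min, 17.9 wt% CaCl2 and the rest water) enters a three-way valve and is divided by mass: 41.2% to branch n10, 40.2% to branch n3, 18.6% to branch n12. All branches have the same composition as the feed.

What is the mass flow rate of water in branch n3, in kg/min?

Branch n3 total = 0.402×1230 = 494.46 kg/min.
water in n3 = 0.821×494.46 = 405.95 kg/min.

406 kg/min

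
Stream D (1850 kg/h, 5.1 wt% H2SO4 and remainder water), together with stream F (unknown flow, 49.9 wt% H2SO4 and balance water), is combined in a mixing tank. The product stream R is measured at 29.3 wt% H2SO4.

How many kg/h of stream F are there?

2173 kg/h

Let F be the unknown flow. Total out = 1850 + F.
H2SO4 balance: 94.35 + 0.499·F = 0.293·(1850 + F)
(0.499 − 0.293)·F = 0.293×1850 − 94.35 = 447.7
F = 447.7 / 0.206 = 2173.3 kg/h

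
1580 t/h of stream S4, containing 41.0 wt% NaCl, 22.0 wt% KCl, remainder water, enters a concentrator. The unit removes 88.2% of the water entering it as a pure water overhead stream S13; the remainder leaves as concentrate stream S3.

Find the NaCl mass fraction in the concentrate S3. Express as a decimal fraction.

NaCl is not removed: 1580×0.410 = 647.8 t/h of NaCl enters S3.
water entering = 1580×0.370 = 584.6 t/h; overhead removed = 0.882×584.6 = 515.62 t/h.
Concentrate = 1580 − 515.62 = 1064.4 t/h.
Mass fraction = 647.8/1064.4 = 0.6086.

0.6086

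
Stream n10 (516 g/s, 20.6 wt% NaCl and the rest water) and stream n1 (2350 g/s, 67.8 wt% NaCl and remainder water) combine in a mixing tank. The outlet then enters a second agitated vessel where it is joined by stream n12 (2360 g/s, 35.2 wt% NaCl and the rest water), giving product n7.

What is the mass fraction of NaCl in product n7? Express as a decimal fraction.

Overall, product flow = 5226 g/s.
NaCl in = 516×0.206 + 2350×0.678 + 2360×0.352 = 2530.3 g/s.
NaCl fraction in n7 = 0.484.

0.484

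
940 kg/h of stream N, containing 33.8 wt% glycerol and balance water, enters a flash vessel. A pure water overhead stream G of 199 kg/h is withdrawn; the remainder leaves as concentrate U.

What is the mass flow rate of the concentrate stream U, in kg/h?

741 kg/h

Concentrate = 940 − 199 = 741 kg/h.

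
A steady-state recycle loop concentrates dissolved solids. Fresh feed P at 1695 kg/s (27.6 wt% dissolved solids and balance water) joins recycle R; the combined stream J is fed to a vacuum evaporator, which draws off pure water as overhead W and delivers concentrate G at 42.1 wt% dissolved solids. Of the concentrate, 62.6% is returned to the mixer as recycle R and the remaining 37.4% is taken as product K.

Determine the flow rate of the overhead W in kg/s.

583.8 kg/s

Overall dissolved solids balance (none leaves overhead): dissolved solids in fresh feed = dissolved solids in product, i.e. 1695×0.276 = (1−0.626)·G·0.421.
G = 467.82/(0.421×0.374) = 2971.2 kg/s.
Recycle R = 0.626×2971.2 = 1859.9 kg/s.
Combined feed J = 1695 + 1859.9 = 3554.9 kg/s.
Overhead W = J − G = 3554.9 − 2971.2 = 583.79 kg/s.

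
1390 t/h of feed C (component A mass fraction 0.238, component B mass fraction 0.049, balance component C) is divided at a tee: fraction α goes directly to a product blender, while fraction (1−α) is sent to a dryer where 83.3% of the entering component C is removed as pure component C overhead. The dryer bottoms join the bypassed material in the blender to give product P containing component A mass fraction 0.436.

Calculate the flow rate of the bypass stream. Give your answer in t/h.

327.2 t/h

All 1390×0.238 = 330.82 t/h of component A reaches P, so P = 330.82/0.436 = 758.76 t/h and vapour = 631.24 t/h.
The evaporator receives (1−α)·1390 of feed at 0.713 component C and removes 0.833 of that component C:
0.833×0.713×(1−α)×1390 = 631.24
(1−α) = 631.24/825.56 = 0.7646;  α = 0.2354.
Bypass flow = 0.2354×1390 = 327.18 t/h.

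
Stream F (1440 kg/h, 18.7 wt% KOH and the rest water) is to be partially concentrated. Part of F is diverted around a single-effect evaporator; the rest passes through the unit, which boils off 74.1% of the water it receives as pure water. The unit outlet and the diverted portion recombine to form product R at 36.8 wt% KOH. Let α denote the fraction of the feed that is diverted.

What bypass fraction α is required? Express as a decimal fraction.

0.184

All 1440×0.187 = 269.28 kg/h of KOH reaches R, so R = 269.28/0.368 = 731.74 kg/h and vapour = 708.26 kg/h.
The evaporator receives (1−α)·1440 of feed at 0.813 water and removes 0.741 of that water:
0.741×0.813×(1−α)×1440 = 708.26
(1−α) = 708.26/867.5 = 0.8164;  α = 0.1836.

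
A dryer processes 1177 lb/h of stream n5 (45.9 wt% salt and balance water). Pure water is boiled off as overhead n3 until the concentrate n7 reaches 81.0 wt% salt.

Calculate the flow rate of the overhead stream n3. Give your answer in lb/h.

salt is conserved: 1177×0.459 = 540.24 lb/h all reports to the concentrate.
Concentrate = 540.24/(target fraction) = 666.97 lb/h.
Overhead = 1177 − 666.97 = 510.03 lb/h.

510 lb/h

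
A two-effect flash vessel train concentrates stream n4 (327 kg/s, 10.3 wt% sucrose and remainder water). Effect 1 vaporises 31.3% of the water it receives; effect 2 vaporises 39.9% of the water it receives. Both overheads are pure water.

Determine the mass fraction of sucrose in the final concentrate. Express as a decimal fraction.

water in feed = 327×0.897 = 293.32 kg/s.
After stage 1: water left = (1−0.313)×293.32 = 201.51; stream total = 235.19 kg/s.
After stage 2: water left = (1−0.399)×201.51 = 121.11; final concentrate = 154.79 kg/s.
sucrose fraction = 33.681/154.79 = 0.2176.

0.2176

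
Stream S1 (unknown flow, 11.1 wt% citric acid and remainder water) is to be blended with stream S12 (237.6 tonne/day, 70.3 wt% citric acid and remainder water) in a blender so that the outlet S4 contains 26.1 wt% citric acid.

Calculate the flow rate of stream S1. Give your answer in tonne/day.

Let S1 be the unknown flow. Total out = 237.6 + S1.
citric acid balance: 167.03 + 0.111·S1 = 0.261·(237.6 + S1)
(0.111 − 0.261)·S1 = 0.261×237.6 − 167.03 = -105.02
S1 = -105.02 / -0.150 = 700.13 tonne/day

700.1 tonne/day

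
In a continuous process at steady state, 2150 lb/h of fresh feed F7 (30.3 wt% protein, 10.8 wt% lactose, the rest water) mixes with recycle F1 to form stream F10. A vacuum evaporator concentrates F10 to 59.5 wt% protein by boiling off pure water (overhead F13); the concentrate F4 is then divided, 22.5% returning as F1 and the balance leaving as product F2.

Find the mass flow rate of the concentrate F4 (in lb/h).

Overall protein balance (none leaves overhead): protein in fresh feed = protein in product, i.e. 2150×0.303 = (1−0.225)·F4·0.595.
F4 = 651.45/(0.595×0.775) = 1412.7 lb/h.

1413 lb/h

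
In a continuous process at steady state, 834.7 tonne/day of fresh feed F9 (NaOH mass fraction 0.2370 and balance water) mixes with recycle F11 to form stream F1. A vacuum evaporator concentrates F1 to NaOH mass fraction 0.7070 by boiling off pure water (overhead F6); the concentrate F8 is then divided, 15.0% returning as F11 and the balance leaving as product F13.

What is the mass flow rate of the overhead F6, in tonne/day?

Overall NaOH balance (none leaves overhead): NaOH in fresh feed = NaOH in product, i.e. 834.7×0.237 = (1−0.150)·F8·0.707.
F8 = 197.82/(0.707×0.850) = 329.19 tonne/day.
Recycle F11 = 0.150×329.19 = 49.378 tonne/day.
Combined feed F1 = 834.7 + 49.378 = 884.08 tonne/day.
Overhead F6 = F1 − F8 = 884.08 − 329.19 = 554.89 tonne/day.

554.9 tonne/day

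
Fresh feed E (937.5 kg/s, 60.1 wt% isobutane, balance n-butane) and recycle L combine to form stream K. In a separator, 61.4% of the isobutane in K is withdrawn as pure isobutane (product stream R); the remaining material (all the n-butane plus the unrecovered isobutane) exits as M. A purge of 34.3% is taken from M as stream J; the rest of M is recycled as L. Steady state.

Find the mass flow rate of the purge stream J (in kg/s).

474 kg/s

n-butane enters only via E and leaves only via the purge: 937.5×0.399 = 0.343×(n-butane in M), and the separator passes all n-butane, so n-butane in K = n-butane in M = 1090.6 kg/s.
isobutane in K: m_A = 937.5×0.601 + (1−0.343)·(1−0.614)·m_A, so m_A = 563.44/0.7464 = 754.88 kg/s.
M = (1−0.614)×754.88 + 1090.6 = 1381.9 kg/s.
Purge J = 0.343×1381.9 = 474.01 kg/s.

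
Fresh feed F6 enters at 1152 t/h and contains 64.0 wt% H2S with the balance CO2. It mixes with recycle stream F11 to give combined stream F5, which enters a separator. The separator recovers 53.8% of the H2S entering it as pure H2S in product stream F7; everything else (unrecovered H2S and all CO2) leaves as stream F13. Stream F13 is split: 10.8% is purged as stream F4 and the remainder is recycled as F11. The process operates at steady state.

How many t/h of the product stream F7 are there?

674.7 t/h

H2S in F5: m_A = 1152×0.640 + (1−0.108)·(1−0.538)·m_A, so m_A = 737.28/0.5879 = 1254.1 t/h.
Product F7 = 0.538×1254.1 = 674.71 t/h.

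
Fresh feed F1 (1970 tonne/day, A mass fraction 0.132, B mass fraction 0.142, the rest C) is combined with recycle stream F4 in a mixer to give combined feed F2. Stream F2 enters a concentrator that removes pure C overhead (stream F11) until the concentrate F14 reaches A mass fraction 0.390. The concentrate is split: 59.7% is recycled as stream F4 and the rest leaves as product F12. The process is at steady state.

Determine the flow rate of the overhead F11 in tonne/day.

Overall A balance (none leaves overhead): A in fresh feed = A in product, i.e. 1970×0.132 = (1−0.597)·F14·0.390.
F14 = 260.04/(0.390×0.403) = 1654.5 tonne/day.
Recycle F4 = 0.597×1654.5 = 987.74 tonne/day.
Combined feed F2 = 1970 + 987.74 = 2957.7 tonne/day.
Overhead F11 = F2 − F14 = 2957.7 − 1654.5 = 1303.2 tonne/day.

1303 tonne/day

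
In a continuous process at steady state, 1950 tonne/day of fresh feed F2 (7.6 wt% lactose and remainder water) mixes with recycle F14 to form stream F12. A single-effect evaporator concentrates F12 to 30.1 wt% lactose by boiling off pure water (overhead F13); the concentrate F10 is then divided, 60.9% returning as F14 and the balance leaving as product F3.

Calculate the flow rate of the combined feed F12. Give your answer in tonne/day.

Overall lactose balance (none leaves overhead): lactose in fresh feed = lactose in product, i.e. 1950×0.076 = (1−0.609)·F10·0.301.
F10 = 148.2/(0.301×0.391) = 1259.2 tonne/day.
Recycle F14 = 0.609×1259.2 = 766.87 tonne/day.
Combined feed F12 = 1950 + 766.87 = 2716.9 tonne/day.

2717 tonne/day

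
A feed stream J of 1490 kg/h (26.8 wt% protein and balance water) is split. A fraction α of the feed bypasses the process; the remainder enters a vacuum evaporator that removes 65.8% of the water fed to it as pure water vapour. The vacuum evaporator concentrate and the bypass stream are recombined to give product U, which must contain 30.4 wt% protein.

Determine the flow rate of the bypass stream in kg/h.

All 1490×0.268 = 399.32 kg/h of protein reaches U, so U = 399.32/0.304 = 1313.6 kg/h and vapour = 176.45 kg/h.
The evaporator receives (1−α)·1490 of feed at 0.732 water and removes 0.658 of that water:
0.658×0.732×(1−α)×1490 = 176.45
(1−α) = 176.45/717.67 = 0.2459;  α = 0.7541.
Bypass flow = 0.7541×1490 = 1123.7 kg/h.

1124 kg/h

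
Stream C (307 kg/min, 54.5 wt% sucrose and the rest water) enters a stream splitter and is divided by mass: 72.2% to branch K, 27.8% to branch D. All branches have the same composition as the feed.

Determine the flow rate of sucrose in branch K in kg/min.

120.8 kg/min

Branch K total = 0.722×307 = 221.65 kg/min.
sucrose in K = 0.545×221.65 = 120.8 kg/min.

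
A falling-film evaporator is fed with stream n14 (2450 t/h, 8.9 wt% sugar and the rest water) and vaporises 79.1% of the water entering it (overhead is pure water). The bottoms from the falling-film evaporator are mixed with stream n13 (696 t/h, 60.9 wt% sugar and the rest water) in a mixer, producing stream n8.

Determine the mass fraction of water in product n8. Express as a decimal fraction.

0.5350

Vapour removed = 0.791×0.911×2450 = 1765.5 t/h; concentrate = 684.53 t/h.
water reaching the mixer = 466.48 (from concentrate) + 696×0.391 = 738.61 t/h.
Product flow = 684.53 + 696 = 1380.5 t/h; water fraction = 0.5350.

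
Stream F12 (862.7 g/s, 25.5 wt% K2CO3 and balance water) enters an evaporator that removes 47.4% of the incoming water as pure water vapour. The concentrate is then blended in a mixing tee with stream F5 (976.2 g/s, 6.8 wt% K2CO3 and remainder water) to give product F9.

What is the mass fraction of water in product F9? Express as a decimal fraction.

0.813

Vapour removed = 0.474×0.745×862.7 = 304.65 g/s; concentrate = 558.05 g/s.
water reaching the mixer = 338.07 (from concentrate) + 976.2×0.932 = 1247.9 g/s.
Product flow = 558.05 + 976.2 = 1534.3 g/s; water fraction = 0.813.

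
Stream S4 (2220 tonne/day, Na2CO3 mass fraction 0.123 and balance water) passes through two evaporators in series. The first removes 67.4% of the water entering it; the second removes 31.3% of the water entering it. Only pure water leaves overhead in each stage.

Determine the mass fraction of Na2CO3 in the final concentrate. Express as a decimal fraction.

water in feed = 2220×0.877 = 1946.9 tonne/day.
After stage 1: water left = (1−0.674)×1946.9 = 634.7; stream total = 907.76 tonne/day.
After stage 2: water left = (1−0.313)×634.7 = 436.04; final concentrate = 709.1 tonne/day.
Na2CO3 fraction = 273.06/709.1 = 0.385.

0.385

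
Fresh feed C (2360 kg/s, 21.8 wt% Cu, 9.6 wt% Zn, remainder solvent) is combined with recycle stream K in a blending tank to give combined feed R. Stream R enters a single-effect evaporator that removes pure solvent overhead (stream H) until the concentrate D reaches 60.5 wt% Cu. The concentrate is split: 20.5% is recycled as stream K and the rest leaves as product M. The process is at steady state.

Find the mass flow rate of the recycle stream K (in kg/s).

219.3 kg/s

Overall Cu balance (none leaves overhead): Cu in fresh feed = Cu in product, i.e. 2360×0.218 = (1−0.205)·D·0.605.
D = 514.48/(0.605×0.795) = 1069.7 kg/s.
Recycle K = 0.205×1069.7 = 219.28 kg/s.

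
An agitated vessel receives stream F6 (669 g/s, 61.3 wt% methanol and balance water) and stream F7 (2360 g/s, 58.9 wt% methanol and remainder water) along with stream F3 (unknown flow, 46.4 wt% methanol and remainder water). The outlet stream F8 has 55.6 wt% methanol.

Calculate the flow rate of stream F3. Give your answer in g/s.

Let F3 be the unknown flow. Total out = 3029 + F3.
methanol balance: 1800.1 + 0.464·F3 = 0.556·(3029 + F3)
(0.464 − 0.556)·F3 = 0.556×3029 − 1800.1 = -116.01
F3 = -116.01 / -0.092 = 1261 g/s

1261 g/s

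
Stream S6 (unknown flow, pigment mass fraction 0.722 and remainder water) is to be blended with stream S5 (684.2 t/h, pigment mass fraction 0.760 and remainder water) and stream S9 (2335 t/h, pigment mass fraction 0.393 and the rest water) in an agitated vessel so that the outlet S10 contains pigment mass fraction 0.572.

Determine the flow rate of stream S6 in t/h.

Let S6 be the unknown flow. Total out = 3019.2 + S6.
pigment balance: 1437.6 + 0.722·S6 = 0.572·(3019.2 + S6)
(0.722 − 0.572)·S6 = 0.572×3019.2 − 1437.6 = 289.34
S6 = 289.34 / 0.150 = 1928.9 t/h

1929 t/h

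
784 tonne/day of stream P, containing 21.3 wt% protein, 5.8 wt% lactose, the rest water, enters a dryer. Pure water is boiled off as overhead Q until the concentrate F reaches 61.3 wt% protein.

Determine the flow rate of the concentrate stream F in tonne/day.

protein is conserved: 784×0.213 = 166.99 tonne/day all reports to the concentrate.
Concentrate = 166.99/(target fraction) = 272.42 tonne/day.

272.4 tonne/day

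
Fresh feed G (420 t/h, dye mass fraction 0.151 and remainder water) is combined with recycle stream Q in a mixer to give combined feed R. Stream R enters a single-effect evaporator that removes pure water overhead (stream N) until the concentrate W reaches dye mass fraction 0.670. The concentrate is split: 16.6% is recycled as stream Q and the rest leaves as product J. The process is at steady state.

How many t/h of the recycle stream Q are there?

18.84 t/h

Overall dye balance (none leaves overhead): dye in fresh feed = dye in product, i.e. 420×0.151 = (1−0.166)·W·0.670.
W = 63.42/(0.670×0.834) = 113.5 t/h.
Recycle Q = 0.166×113.5 = 18.841 t/h.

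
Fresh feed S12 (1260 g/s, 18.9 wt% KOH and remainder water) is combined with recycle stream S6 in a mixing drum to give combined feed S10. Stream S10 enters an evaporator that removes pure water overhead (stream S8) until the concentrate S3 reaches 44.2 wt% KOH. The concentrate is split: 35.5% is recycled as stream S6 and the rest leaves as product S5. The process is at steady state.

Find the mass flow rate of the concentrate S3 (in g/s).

835.3 g/s

Overall KOH balance (none leaves overhead): KOH in fresh feed = KOH in product, i.e. 1260×0.189 = (1−0.355)·S3·0.442.
S3 = 238.14/(0.442×0.645) = 835.32 g/s.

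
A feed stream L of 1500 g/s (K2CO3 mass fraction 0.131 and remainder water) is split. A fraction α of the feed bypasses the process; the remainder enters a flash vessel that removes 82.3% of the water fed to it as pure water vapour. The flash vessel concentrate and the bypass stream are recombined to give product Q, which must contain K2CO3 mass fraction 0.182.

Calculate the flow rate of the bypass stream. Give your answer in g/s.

All 1500×0.131 = 196.5 g/s of K2CO3 reaches Q, so Q = 196.5/0.182 = 1079.7 g/s and vapour = 420.33 g/s.
The evaporator receives (1−α)·1500 of feed at 0.869 water and removes 0.823 of that water:
0.823×0.869×(1−α)×1500 = 420.33
(1−α) = 420.33/1072.8 = 0.3918;  α = 0.6082.
Bypass flow = 0.6082×1500 = 912.28 g/s.

912.3 g/s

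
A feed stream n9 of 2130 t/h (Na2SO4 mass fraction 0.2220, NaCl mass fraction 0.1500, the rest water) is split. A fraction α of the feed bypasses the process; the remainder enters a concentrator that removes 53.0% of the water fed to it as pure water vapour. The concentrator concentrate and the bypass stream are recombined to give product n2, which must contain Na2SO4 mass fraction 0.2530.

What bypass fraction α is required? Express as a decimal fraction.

0.632

All 2130×0.222 = 472.86 t/h of Na2SO4 reaches n2, so n2 = 472.86/0.253 = 1869 t/h and vapour = 260.99 t/h.
The evaporator receives (1−α)·2130 of feed at 0.628 water and removes 0.530 of that water:
0.530×0.628×(1−α)×2130 = 260.99
(1−α) = 260.99/708.95 = 0.3681;  α = 0.6319.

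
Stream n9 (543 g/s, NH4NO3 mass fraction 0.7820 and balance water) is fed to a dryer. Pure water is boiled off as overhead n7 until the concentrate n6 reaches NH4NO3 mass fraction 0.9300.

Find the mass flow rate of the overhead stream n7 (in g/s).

NH4NO3 is conserved: 543×0.782 = 424.63 g/s all reports to the concentrate.
Concentrate = 424.63/(target fraction) = 456.59 g/s.
Overhead = 543 − 456.59 = 86.413 g/s.

86.41 g/s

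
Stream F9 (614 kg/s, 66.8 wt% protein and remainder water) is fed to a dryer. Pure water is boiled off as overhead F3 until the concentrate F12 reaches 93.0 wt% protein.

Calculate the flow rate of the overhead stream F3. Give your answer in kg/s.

173 kg/s

protein is conserved: 614×0.668 = 410.15 kg/s all reports to the concentrate.
Concentrate = 410.15/(target fraction) = 441.02 kg/s.
Overhead = 614 − 441.02 = 172.98 kg/s.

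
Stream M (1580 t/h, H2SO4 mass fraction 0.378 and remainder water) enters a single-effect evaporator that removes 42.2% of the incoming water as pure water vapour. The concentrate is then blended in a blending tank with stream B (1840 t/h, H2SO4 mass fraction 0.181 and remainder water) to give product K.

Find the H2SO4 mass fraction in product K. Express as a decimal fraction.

Vapour removed = 0.422×0.622×1580 = 414.72 t/h; concentrate = 1165.3 t/h.
H2SO4 reaching the mixer = 597.24 (from concentrate) + 1840×0.181 = 930.28 t/h.
Product flow = 1165.3 + 1840 = 3005.3 t/h; H2SO4 fraction = 0.310.

0.310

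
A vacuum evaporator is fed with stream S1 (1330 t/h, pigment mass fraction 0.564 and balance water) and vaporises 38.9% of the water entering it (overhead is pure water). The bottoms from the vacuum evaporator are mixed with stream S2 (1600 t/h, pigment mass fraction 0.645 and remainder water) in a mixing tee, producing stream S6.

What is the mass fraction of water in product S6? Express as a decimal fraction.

0.341

Vapour removed = 0.389×0.436×1330 = 225.57 t/h; concentrate = 1104.4 t/h.
water reaching the mixer = 354.31 (from concentrate) + 1600×0.355 = 922.31 t/h.
Product flow = 1104.4 + 1600 = 2704.4 t/h; water fraction = 0.341.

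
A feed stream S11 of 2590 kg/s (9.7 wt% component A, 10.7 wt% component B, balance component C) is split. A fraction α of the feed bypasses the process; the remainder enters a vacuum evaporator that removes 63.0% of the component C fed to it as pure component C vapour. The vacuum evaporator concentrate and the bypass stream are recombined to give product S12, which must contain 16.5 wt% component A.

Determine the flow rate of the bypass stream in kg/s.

461.5 kg/s

All 2590×0.097 = 251.23 kg/s of component A reaches S12, so S12 = 251.23/0.165 = 1522.6 kg/s and vapour = 1067.4 kg/s.
The evaporator receives (1−α)·2590 of feed at 0.796 component C and removes 0.630 of that component C:
0.630×0.796×(1−α)×2590 = 1067.4
(1−α) = 1067.4/1298.8 = 0.8218;  α = 0.1782.
Bypass flow = 0.1782×2590 = 461.51 kg/s.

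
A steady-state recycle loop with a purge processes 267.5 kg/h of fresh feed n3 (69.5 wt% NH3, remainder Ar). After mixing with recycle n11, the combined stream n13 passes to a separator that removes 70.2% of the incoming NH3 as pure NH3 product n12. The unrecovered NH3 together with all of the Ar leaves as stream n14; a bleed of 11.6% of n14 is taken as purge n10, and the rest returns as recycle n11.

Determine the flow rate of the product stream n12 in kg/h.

177.2 kg/h

NH3 in n13: m_A = 267.5×0.695 + (1−0.116)·(1−0.702)·m_A, so m_A = 185.91/0.7366 = 252.4 kg/h.
Product n12 = 0.702×252.4 = 177.19 kg/h.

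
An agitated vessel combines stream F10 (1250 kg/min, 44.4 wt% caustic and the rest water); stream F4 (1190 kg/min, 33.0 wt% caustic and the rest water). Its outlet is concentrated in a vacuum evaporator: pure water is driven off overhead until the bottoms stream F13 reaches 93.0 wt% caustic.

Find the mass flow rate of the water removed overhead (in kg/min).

caustic entering = 1250×0.444 + 1190×0.330 = 947.7 kg/min.
All caustic reports to F13, so F13 = 947.7/0.930 = 1019 kg/min.
Total feed = 2440 kg/min; overhead = 2440 − 1019 = 1421 kg/min.

1421 kg/min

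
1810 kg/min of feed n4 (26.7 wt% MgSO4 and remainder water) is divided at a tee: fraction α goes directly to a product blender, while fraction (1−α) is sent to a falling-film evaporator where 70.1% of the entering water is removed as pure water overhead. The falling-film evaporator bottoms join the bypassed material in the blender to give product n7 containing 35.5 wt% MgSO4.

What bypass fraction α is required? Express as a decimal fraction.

0.518

All 1810×0.267 = 483.27 kg/min of MgSO4 reaches n7, so n7 = 483.27/0.355 = 1361.3 kg/min and vapour = 448.68 kg/min.
The evaporator receives (1−α)·1810 of feed at 0.733 water and removes 0.701 of that water:
0.701×0.733×(1−α)×1810 = 448.68
(1−α) = 448.68/930.04 = 0.4824;  α = 0.5176.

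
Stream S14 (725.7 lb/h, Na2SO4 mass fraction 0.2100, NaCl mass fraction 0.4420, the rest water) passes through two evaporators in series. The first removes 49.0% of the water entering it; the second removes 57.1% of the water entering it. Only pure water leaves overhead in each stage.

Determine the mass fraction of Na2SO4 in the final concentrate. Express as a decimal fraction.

water in feed = 725.7×0.348 = 252.54 lb/h.
After stage 1: water left = (1−0.490)×252.54 = 128.8; stream total = 601.95 lb/h.
After stage 2: water left = (1−0.571)×128.8 = 55.254; final concentrate = 528.41 lb/h.
Na2SO4 fraction = 152.4/528.41 = 0.2884.

0.2884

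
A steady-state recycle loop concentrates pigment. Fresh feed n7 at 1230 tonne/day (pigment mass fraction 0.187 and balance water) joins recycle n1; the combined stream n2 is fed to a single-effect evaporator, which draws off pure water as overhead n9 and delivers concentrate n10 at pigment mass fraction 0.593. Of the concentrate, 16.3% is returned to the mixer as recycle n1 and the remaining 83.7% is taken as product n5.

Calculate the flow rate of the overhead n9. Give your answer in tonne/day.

842.1 tonne/day

Overall pigment balance (none leaves overhead): pigment in fresh feed = pigment in product, i.e. 1230×0.187 = (1−0.163)·n10·0.593.
n10 = 230.01/(0.593×0.837) = 463.41 tonne/day.
Recycle n1 = 0.163×463.41 = 75.536 tonne/day.
Combined feed n2 = 1230 + 75.536 = 1305.5 tonne/day.
Overhead n9 = n2 − n10 = 1305.5 − 463.41 = 842.12 tonne/day.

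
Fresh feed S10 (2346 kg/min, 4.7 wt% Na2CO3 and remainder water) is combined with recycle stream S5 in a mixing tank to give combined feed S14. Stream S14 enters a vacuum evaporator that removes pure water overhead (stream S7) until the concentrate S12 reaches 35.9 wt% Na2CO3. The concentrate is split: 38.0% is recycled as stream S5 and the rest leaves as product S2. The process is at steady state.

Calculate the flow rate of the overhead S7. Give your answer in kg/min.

Overall Na2CO3 balance (none leaves overhead): Na2CO3 in fresh feed = Na2CO3 in product, i.e. 2346×0.047 = (1−0.380)·S12·0.359.
S12 = 110.26/(0.359×0.620) = 495.38 kg/min.
Recycle S5 = 0.380×495.38 = 188.24 kg/min.
Combined feed S14 = 2346 + 188.24 = 2534.2 kg/min.
Overhead S7 = S14 − S12 = 2534.2 − 495.38 = 2038.9 kg/min.

2039 kg/min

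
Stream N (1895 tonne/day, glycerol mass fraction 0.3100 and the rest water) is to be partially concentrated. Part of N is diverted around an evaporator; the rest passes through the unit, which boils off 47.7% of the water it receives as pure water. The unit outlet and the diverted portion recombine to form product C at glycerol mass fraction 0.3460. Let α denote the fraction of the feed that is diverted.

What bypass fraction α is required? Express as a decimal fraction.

0.684

All 1895×0.310 = 587.45 tonne/day of glycerol reaches C, so C = 587.45/0.346 = 1697.8 tonne/day and vapour = 197.17 tonne/day.
The evaporator receives (1−α)·1895 of feed at 0.690 water and removes 0.477 of that water:
0.477×0.690×(1−α)×1895 = 197.17
(1−α) = 197.17/623.7 = 0.3161;  α = 0.6839.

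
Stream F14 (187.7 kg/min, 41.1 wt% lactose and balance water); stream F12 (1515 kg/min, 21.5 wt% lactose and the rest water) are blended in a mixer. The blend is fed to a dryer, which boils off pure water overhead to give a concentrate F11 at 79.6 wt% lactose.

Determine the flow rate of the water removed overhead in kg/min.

lactose entering = 187.7×0.411 + 1515×0.215 = 402.87 kg/min.
All lactose reports to F11, so F11 = 402.87/0.796 = 506.12 kg/min.
Total feed = 1702.7 kg/min; overhead = 1702.7 − 506.12 = 1196.6 kg/min.

1197 kg/min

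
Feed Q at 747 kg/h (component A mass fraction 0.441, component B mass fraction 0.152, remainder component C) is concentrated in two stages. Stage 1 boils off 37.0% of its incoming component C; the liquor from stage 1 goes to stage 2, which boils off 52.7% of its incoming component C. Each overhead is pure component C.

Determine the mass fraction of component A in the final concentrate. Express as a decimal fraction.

0.617

component C in feed = 747×0.407 = 304.03 kg/h.
After stage 1: component C left = (1−0.370)×304.03 = 191.54; stream total = 634.51 kg/h.
After stage 2: component C left = (1−0.527)×191.54 = 90.598; final concentrate = 533.57 kg/h.
component A fraction = 329.43/533.57 = 0.617.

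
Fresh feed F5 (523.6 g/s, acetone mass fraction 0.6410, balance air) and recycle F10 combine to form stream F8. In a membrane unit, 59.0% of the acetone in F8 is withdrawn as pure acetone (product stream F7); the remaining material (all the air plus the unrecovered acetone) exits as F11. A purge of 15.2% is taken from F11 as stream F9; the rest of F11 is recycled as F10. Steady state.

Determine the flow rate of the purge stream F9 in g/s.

220 g/s

air enters only via F5 and leaves only via the purge: 523.6×0.359 = 0.152×(air in F11), and the membrane unit passes all air, so air in F8 = air in F11 = 1236.7 g/s.
acetone in F8: m_A = 523.6×0.641 + (1−0.152)·(1−0.590)·m_A, so m_A = 335.63/0.6523 = 514.51 g/s.
F11 = (1−0.590)×514.51 + 1236.7 = 1447.6 g/s.
Purge F9 = 0.152×1447.6 = 220.04 g/s.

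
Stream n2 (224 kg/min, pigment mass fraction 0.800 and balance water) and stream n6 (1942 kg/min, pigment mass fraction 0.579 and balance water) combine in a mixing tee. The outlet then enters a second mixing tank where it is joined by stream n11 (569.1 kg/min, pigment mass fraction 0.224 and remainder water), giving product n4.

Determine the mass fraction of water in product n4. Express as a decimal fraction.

0.477

Overall, product flow = 2735.1 kg/min.
water in = 224×0.200 + 1942×0.421 + 569.1×0.776 = 1304 kg/min.
water fraction in n4 = 0.477.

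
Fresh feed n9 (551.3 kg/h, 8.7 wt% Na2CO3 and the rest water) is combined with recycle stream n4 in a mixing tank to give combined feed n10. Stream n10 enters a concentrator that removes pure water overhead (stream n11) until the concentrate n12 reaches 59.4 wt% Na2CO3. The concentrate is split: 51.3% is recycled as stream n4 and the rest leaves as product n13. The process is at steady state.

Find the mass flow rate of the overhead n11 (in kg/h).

470.6 kg/h

Overall Na2CO3 balance (none leaves overhead): Na2CO3 in fresh feed = Na2CO3 in product, i.e. 551.3×0.087 = (1−0.513)·n12·0.594.
n12 = 47.963/(0.594×0.487) = 165.8 kg/h.
Recycle n4 = 0.513×165.8 = 85.057 kg/h.
Combined feed n10 = 551.3 + 85.057 = 636.36 kg/h.
Overhead n11 = n10 − n12 = 636.36 − 165.8 = 470.55 kg/h.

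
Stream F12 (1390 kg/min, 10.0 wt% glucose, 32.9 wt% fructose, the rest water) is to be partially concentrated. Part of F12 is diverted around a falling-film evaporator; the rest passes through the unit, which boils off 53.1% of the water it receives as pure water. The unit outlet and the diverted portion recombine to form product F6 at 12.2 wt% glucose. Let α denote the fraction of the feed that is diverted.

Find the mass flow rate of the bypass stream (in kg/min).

563.3 kg/min

All 1390×0.100 = 139 kg/min of glucose reaches F6, so F6 = 139/0.122 = 1139.3 kg/min and vapour = 250.66 kg/min.
The evaporator receives (1−α)·1390 of feed at 0.571 water and removes 0.531 of that water:
0.531×0.571×(1−α)×1390 = 250.66
(1−α) = 250.66/421.45 = 0.5947;  α = 0.4053.
Bypass flow = 0.4053×1390 = 563.3 kg/min.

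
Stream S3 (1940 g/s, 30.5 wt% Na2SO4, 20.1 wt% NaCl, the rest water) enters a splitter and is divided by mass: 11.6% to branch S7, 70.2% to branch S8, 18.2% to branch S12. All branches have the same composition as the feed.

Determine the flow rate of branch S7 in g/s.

225 g/s

Branch S7 flow = 0.116×1940 = 225.04 g/s.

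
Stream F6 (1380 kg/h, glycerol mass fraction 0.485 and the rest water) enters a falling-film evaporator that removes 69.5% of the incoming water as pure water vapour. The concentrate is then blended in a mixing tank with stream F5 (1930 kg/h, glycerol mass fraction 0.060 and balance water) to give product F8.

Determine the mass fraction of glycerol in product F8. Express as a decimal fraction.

0.279

Vapour removed = 0.695×0.515×1380 = 493.94 kg/h; concentrate = 886.06 kg/h.
glycerol reaching the mixer = 669.3 (from concentrate) + 1930×0.060 = 785.1 kg/h.
Product flow = 886.06 + 1930 = 2816.1 kg/h; glycerol fraction = 0.279.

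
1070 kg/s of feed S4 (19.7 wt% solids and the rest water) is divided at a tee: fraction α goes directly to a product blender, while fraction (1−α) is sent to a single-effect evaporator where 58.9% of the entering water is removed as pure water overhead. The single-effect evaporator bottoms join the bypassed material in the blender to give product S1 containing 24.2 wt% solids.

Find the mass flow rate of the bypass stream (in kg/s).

All 1070×0.197 = 210.79 kg/s of solids reaches S1, so S1 = 210.79/0.242 = 871.03 kg/s and vapour = 198.97 kg/s.
The evaporator receives (1−α)·1070 of feed at 0.803 water and removes 0.589 of that water:
0.589×0.803×(1−α)×1070 = 198.97
(1−α) = 198.97/506.07 = 0.3932;  α = 0.6068.
Bypass flow = 0.6068×1070 = 649.32 kg/s.

649.3 kg/s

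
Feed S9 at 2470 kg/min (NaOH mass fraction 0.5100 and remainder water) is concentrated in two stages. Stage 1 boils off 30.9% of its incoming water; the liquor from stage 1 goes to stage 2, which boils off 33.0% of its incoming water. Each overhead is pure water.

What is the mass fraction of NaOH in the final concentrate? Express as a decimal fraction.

0.6921

water in feed = 2470×0.490 = 1210.3 kg/min.
After stage 1: water left = (1−0.309)×1210.3 = 836.32; stream total = 2096 kg/min.
After stage 2: water left = (1−0.330)×836.32 = 560.33; final concentrate = 1820 kg/min.
NaOH fraction = 1259.7/1820 = 0.6921.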